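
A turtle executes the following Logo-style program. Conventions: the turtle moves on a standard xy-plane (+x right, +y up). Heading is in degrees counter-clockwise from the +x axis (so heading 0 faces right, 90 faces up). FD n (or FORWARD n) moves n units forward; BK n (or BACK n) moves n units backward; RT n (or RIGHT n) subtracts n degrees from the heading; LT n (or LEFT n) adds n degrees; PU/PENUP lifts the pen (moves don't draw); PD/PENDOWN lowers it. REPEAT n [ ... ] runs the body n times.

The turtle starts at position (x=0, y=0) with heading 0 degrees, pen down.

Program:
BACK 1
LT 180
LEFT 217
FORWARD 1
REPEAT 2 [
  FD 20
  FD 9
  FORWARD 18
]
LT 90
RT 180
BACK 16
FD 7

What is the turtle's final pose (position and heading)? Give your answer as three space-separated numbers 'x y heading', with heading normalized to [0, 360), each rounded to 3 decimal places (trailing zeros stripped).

Executing turtle program step by step:
Start: pos=(0,0), heading=0, pen down
BK 1: (0,0) -> (-1,0) [heading=0, draw]
LT 180: heading 0 -> 180
LT 217: heading 180 -> 37
FD 1: (-1,0) -> (-0.201,0.602) [heading=37, draw]
REPEAT 2 [
  -- iteration 1/2 --
  FD 20: (-0.201,0.602) -> (15.771,12.638) [heading=37, draw]
  FD 9: (15.771,12.638) -> (22.959,18.054) [heading=37, draw]
  FD 18: (22.959,18.054) -> (37.335,28.887) [heading=37, draw]
  -- iteration 2/2 --
  FD 20: (37.335,28.887) -> (53.307,40.923) [heading=37, draw]
  FD 9: (53.307,40.923) -> (60.495,46.34) [heading=37, draw]
  FD 18: (60.495,46.34) -> (74.87,57.172) [heading=37, draw]
]
LT 90: heading 37 -> 127
RT 180: heading 127 -> 307
BK 16: (74.87,57.172) -> (65.241,69.951) [heading=307, draw]
FD 7: (65.241,69.951) -> (69.454,64.36) [heading=307, draw]
Final: pos=(69.454,64.36), heading=307, 10 segment(s) drawn

Answer: 69.454 64.36 307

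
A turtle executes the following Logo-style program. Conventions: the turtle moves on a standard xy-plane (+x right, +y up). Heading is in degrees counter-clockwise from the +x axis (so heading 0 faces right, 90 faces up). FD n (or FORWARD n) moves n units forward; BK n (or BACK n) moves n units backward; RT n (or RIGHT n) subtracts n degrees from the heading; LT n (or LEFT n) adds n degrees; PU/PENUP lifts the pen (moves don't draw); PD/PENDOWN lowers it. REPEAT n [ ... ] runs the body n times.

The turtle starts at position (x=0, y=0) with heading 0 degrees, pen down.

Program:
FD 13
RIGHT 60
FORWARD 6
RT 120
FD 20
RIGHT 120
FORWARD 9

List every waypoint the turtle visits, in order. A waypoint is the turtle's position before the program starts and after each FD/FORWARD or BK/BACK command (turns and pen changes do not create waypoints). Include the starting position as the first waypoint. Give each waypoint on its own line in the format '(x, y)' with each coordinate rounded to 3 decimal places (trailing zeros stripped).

Executing turtle program step by step:
Start: pos=(0,0), heading=0, pen down
FD 13: (0,0) -> (13,0) [heading=0, draw]
RT 60: heading 0 -> 300
FD 6: (13,0) -> (16,-5.196) [heading=300, draw]
RT 120: heading 300 -> 180
FD 20: (16,-5.196) -> (-4,-5.196) [heading=180, draw]
RT 120: heading 180 -> 60
FD 9: (-4,-5.196) -> (0.5,2.598) [heading=60, draw]
Final: pos=(0.5,2.598), heading=60, 4 segment(s) drawn
Waypoints (5 total):
(0, 0)
(13, 0)
(16, -5.196)
(-4, -5.196)
(0.5, 2.598)

Answer: (0, 0)
(13, 0)
(16, -5.196)
(-4, -5.196)
(0.5, 2.598)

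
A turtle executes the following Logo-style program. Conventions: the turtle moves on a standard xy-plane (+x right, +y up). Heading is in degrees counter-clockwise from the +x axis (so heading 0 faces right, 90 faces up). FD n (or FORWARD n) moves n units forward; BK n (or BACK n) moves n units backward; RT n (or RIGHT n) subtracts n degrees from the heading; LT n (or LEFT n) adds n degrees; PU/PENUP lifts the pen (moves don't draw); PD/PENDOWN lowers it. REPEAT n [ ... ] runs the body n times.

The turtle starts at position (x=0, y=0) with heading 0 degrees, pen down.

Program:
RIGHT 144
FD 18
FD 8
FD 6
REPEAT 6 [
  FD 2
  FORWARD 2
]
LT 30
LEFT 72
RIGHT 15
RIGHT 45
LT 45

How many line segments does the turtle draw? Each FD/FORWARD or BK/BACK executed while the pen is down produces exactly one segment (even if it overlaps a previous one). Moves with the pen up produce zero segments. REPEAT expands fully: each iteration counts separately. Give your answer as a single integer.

Answer: 15

Derivation:
Executing turtle program step by step:
Start: pos=(0,0), heading=0, pen down
RT 144: heading 0 -> 216
FD 18: (0,0) -> (-14.562,-10.58) [heading=216, draw]
FD 8: (-14.562,-10.58) -> (-21.034,-15.282) [heading=216, draw]
FD 6: (-21.034,-15.282) -> (-25.889,-18.809) [heading=216, draw]
REPEAT 6 [
  -- iteration 1/6 --
  FD 2: (-25.889,-18.809) -> (-27.507,-19.985) [heading=216, draw]
  FD 2: (-27.507,-19.985) -> (-29.125,-21.16) [heading=216, draw]
  -- iteration 2/6 --
  FD 2: (-29.125,-21.16) -> (-30.743,-22.336) [heading=216, draw]
  FD 2: (-30.743,-22.336) -> (-32.361,-23.511) [heading=216, draw]
  -- iteration 3/6 --
  FD 2: (-32.361,-23.511) -> (-33.979,-24.687) [heading=216, draw]
  FD 2: (-33.979,-24.687) -> (-35.597,-25.863) [heading=216, draw]
  -- iteration 4/6 --
  FD 2: (-35.597,-25.863) -> (-37.215,-27.038) [heading=216, draw]
  FD 2: (-37.215,-27.038) -> (-38.833,-28.214) [heading=216, draw]
  -- iteration 5/6 --
  FD 2: (-38.833,-28.214) -> (-40.451,-29.389) [heading=216, draw]
  FD 2: (-40.451,-29.389) -> (-42.069,-30.565) [heading=216, draw]
  -- iteration 6/6 --
  FD 2: (-42.069,-30.565) -> (-43.687,-31.74) [heading=216, draw]
  FD 2: (-43.687,-31.74) -> (-45.305,-32.916) [heading=216, draw]
]
LT 30: heading 216 -> 246
LT 72: heading 246 -> 318
RT 15: heading 318 -> 303
RT 45: heading 303 -> 258
LT 45: heading 258 -> 303
Final: pos=(-45.305,-32.916), heading=303, 15 segment(s) drawn
Segments drawn: 15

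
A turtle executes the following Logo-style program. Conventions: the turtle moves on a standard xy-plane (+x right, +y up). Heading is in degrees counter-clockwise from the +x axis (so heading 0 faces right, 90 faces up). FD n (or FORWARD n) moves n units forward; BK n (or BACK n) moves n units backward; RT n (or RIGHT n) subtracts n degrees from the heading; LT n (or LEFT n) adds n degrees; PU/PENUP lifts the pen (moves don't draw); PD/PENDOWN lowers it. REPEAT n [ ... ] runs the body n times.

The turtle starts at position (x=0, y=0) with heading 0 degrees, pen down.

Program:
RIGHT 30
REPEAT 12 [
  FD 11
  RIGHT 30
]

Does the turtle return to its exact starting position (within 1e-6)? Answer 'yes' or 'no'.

Executing turtle program step by step:
Start: pos=(0,0), heading=0, pen down
RT 30: heading 0 -> 330
REPEAT 12 [
  -- iteration 1/12 --
  FD 11: (0,0) -> (9.526,-5.5) [heading=330, draw]
  RT 30: heading 330 -> 300
  -- iteration 2/12 --
  FD 11: (9.526,-5.5) -> (15.026,-15.026) [heading=300, draw]
  RT 30: heading 300 -> 270
  -- iteration 3/12 --
  FD 11: (15.026,-15.026) -> (15.026,-26.026) [heading=270, draw]
  RT 30: heading 270 -> 240
  -- iteration 4/12 --
  FD 11: (15.026,-26.026) -> (9.526,-35.553) [heading=240, draw]
  RT 30: heading 240 -> 210
  -- iteration 5/12 --
  FD 11: (9.526,-35.553) -> (0,-41.053) [heading=210, draw]
  RT 30: heading 210 -> 180
  -- iteration 6/12 --
  FD 11: (0,-41.053) -> (-11,-41.053) [heading=180, draw]
  RT 30: heading 180 -> 150
  -- iteration 7/12 --
  FD 11: (-11,-41.053) -> (-20.526,-35.553) [heading=150, draw]
  RT 30: heading 150 -> 120
  -- iteration 8/12 --
  FD 11: (-20.526,-35.553) -> (-26.026,-26.026) [heading=120, draw]
  RT 30: heading 120 -> 90
  -- iteration 9/12 --
  FD 11: (-26.026,-26.026) -> (-26.026,-15.026) [heading=90, draw]
  RT 30: heading 90 -> 60
  -- iteration 10/12 --
  FD 11: (-26.026,-15.026) -> (-20.526,-5.5) [heading=60, draw]
  RT 30: heading 60 -> 30
  -- iteration 11/12 --
  FD 11: (-20.526,-5.5) -> (-11,0) [heading=30, draw]
  RT 30: heading 30 -> 0
  -- iteration 12/12 --
  FD 11: (-11,0) -> (0,0) [heading=0, draw]
  RT 30: heading 0 -> 330
]
Final: pos=(0,0), heading=330, 12 segment(s) drawn

Start position: (0, 0)
Final position: (0, 0)
Distance = 0; < 1e-6 -> CLOSED

Answer: yes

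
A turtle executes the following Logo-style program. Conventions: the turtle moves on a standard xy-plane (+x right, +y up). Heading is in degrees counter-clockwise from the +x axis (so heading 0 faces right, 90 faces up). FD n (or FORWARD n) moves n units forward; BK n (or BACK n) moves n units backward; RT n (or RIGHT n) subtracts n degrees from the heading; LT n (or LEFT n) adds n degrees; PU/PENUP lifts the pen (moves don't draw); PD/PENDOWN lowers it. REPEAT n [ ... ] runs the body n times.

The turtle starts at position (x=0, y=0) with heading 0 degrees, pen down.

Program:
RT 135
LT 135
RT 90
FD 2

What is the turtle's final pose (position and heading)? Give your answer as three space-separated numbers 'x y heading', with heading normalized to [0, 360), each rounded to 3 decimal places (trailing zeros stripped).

Executing turtle program step by step:
Start: pos=(0,0), heading=0, pen down
RT 135: heading 0 -> 225
LT 135: heading 225 -> 0
RT 90: heading 0 -> 270
FD 2: (0,0) -> (0,-2) [heading=270, draw]
Final: pos=(0,-2), heading=270, 1 segment(s) drawn

Answer: 0 -2 270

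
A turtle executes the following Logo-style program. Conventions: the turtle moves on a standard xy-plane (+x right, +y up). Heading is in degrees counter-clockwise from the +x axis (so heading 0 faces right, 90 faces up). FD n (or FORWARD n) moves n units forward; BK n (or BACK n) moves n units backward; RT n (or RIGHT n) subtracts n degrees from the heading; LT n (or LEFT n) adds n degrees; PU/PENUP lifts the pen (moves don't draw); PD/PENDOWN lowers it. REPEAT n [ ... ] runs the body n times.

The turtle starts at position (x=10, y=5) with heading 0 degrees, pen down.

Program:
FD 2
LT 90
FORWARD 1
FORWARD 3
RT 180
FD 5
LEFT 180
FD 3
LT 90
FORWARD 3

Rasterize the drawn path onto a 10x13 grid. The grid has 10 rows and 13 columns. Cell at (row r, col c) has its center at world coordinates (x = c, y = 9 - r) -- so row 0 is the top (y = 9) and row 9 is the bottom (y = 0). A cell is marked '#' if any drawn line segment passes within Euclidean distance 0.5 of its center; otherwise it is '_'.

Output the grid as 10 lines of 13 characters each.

Answer: ____________#
____________#
_________####
____________#
__________###
____________#
_____________
_____________
_____________
_____________

Derivation:
Segment 0: (10,5) -> (12,5)
Segment 1: (12,5) -> (12,6)
Segment 2: (12,6) -> (12,9)
Segment 3: (12,9) -> (12,4)
Segment 4: (12,4) -> (12,7)
Segment 5: (12,7) -> (9,7)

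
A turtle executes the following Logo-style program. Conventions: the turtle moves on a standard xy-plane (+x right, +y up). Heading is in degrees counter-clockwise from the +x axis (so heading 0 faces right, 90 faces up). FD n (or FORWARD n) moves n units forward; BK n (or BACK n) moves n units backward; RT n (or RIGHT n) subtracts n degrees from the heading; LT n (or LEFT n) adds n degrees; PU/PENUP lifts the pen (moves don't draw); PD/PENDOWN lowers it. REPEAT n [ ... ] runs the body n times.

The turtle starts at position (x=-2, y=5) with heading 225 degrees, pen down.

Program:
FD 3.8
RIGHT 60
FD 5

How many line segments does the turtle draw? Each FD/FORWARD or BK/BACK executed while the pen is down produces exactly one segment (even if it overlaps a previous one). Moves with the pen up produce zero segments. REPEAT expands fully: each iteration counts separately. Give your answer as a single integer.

Answer: 2

Derivation:
Executing turtle program step by step:
Start: pos=(-2,5), heading=225, pen down
FD 3.8: (-2,5) -> (-4.687,2.313) [heading=225, draw]
RT 60: heading 225 -> 165
FD 5: (-4.687,2.313) -> (-9.517,3.607) [heading=165, draw]
Final: pos=(-9.517,3.607), heading=165, 2 segment(s) drawn
Segments drawn: 2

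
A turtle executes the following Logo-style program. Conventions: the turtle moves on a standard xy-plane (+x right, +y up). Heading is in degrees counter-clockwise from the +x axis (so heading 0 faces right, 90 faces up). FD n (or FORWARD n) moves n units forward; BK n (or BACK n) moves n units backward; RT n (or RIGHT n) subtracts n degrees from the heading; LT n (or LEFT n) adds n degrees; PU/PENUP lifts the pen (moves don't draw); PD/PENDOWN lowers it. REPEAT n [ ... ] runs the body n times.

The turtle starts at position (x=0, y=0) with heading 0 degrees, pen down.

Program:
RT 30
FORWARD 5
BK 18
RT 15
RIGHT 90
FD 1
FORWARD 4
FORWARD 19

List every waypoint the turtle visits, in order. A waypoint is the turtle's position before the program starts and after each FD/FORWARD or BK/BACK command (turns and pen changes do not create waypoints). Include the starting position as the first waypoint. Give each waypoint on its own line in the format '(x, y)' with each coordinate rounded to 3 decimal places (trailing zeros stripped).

Answer: (0, 0)
(4.33, -2.5)
(-11.258, 6.5)
(-11.965, 5.793)
(-14.794, 2.964)
(-28.229, -10.471)

Derivation:
Executing turtle program step by step:
Start: pos=(0,0), heading=0, pen down
RT 30: heading 0 -> 330
FD 5: (0,0) -> (4.33,-2.5) [heading=330, draw]
BK 18: (4.33,-2.5) -> (-11.258,6.5) [heading=330, draw]
RT 15: heading 330 -> 315
RT 90: heading 315 -> 225
FD 1: (-11.258,6.5) -> (-11.965,5.793) [heading=225, draw]
FD 4: (-11.965,5.793) -> (-14.794,2.964) [heading=225, draw]
FD 19: (-14.794,2.964) -> (-28.229,-10.471) [heading=225, draw]
Final: pos=(-28.229,-10.471), heading=225, 5 segment(s) drawn
Waypoints (6 total):
(0, 0)
(4.33, -2.5)
(-11.258, 6.5)
(-11.965, 5.793)
(-14.794, 2.964)
(-28.229, -10.471)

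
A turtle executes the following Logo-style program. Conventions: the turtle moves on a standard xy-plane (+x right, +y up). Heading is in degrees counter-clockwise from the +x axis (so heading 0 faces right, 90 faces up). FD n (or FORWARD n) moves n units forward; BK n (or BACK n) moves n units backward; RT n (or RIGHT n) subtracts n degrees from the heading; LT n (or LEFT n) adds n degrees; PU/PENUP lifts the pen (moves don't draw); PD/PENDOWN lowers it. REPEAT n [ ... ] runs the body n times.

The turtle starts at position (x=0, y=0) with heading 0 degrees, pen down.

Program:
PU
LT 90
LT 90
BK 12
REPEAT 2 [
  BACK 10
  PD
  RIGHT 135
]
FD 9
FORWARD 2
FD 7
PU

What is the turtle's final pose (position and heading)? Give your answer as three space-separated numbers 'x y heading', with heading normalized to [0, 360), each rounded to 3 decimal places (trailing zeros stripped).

Executing turtle program step by step:
Start: pos=(0,0), heading=0, pen down
PU: pen up
LT 90: heading 0 -> 90
LT 90: heading 90 -> 180
BK 12: (0,0) -> (12,0) [heading=180, move]
REPEAT 2 [
  -- iteration 1/2 --
  BK 10: (12,0) -> (22,0) [heading=180, move]
  PD: pen down
  RT 135: heading 180 -> 45
  -- iteration 2/2 --
  BK 10: (22,0) -> (14.929,-7.071) [heading=45, draw]
  PD: pen down
  RT 135: heading 45 -> 270
]
FD 9: (14.929,-7.071) -> (14.929,-16.071) [heading=270, draw]
FD 2: (14.929,-16.071) -> (14.929,-18.071) [heading=270, draw]
FD 7: (14.929,-18.071) -> (14.929,-25.071) [heading=270, draw]
PU: pen up
Final: pos=(14.929,-25.071), heading=270, 4 segment(s) drawn

Answer: 14.929 -25.071 270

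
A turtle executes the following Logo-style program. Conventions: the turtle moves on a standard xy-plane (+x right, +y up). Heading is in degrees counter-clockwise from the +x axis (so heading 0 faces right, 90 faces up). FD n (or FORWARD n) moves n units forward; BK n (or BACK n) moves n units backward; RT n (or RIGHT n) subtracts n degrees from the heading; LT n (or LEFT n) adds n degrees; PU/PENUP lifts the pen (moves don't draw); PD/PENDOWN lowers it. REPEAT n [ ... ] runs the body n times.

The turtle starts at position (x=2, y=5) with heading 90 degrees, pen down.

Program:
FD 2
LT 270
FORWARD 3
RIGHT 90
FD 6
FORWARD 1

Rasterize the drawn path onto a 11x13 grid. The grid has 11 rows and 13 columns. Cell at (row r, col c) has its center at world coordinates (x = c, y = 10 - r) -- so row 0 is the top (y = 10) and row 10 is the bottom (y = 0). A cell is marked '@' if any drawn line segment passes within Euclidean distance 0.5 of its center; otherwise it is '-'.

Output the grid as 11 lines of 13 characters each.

Answer: -------------
-------------
-------------
--@@@@-------
--@--@-------
--@--@-------
-----@-------
-----@-------
-----@-------
-----@-------
-----@-------

Derivation:
Segment 0: (2,5) -> (2,7)
Segment 1: (2,7) -> (5,7)
Segment 2: (5,7) -> (5,1)
Segment 3: (5,1) -> (5,-0)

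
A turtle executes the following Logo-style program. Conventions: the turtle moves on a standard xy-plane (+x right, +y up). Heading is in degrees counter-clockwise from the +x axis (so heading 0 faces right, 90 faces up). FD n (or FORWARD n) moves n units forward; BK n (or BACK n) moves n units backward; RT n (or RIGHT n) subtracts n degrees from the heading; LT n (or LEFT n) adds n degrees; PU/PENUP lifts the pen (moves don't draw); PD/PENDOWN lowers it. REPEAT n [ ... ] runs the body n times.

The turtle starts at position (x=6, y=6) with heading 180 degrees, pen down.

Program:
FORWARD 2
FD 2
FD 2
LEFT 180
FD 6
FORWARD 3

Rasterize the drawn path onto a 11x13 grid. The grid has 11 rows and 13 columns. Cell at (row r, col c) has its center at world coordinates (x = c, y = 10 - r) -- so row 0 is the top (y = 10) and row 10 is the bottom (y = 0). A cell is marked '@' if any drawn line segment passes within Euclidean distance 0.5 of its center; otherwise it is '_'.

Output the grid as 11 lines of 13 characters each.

Segment 0: (6,6) -> (4,6)
Segment 1: (4,6) -> (2,6)
Segment 2: (2,6) -> (0,6)
Segment 3: (0,6) -> (6,6)
Segment 4: (6,6) -> (9,6)

Answer: _____________
_____________
_____________
_____________
@@@@@@@@@@___
_____________
_____________
_____________
_____________
_____________
_____________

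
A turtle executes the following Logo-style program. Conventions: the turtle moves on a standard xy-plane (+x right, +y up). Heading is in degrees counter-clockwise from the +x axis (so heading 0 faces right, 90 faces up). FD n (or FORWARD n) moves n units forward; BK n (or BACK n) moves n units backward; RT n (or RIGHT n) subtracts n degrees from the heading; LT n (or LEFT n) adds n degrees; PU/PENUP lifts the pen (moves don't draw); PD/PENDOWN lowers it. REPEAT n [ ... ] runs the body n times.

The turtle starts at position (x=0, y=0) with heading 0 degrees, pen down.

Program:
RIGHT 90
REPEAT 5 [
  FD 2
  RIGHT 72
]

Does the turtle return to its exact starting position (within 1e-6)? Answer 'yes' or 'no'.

Executing turtle program step by step:
Start: pos=(0,0), heading=0, pen down
RT 90: heading 0 -> 270
REPEAT 5 [
  -- iteration 1/5 --
  FD 2: (0,0) -> (0,-2) [heading=270, draw]
  RT 72: heading 270 -> 198
  -- iteration 2/5 --
  FD 2: (0,-2) -> (-1.902,-2.618) [heading=198, draw]
  RT 72: heading 198 -> 126
  -- iteration 3/5 --
  FD 2: (-1.902,-2.618) -> (-3.078,-1) [heading=126, draw]
  RT 72: heading 126 -> 54
  -- iteration 4/5 --
  FD 2: (-3.078,-1) -> (-1.902,0.618) [heading=54, draw]
  RT 72: heading 54 -> 342
  -- iteration 5/5 --
  FD 2: (-1.902,0.618) -> (0,0) [heading=342, draw]
  RT 72: heading 342 -> 270
]
Final: pos=(0,0), heading=270, 5 segment(s) drawn

Start position: (0, 0)
Final position: (0, 0)
Distance = 0; < 1e-6 -> CLOSED

Answer: yes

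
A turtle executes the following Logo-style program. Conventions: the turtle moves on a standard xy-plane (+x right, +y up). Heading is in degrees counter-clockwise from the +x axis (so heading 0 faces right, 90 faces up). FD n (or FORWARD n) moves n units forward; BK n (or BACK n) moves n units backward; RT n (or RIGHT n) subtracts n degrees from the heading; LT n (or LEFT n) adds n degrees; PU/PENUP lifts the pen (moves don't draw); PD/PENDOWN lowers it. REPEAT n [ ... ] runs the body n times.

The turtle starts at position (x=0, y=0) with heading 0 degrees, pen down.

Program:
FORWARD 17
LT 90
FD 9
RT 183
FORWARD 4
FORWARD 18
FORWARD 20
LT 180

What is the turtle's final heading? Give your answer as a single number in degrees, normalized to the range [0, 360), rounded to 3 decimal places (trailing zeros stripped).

Answer: 87

Derivation:
Executing turtle program step by step:
Start: pos=(0,0), heading=0, pen down
FD 17: (0,0) -> (17,0) [heading=0, draw]
LT 90: heading 0 -> 90
FD 9: (17,0) -> (17,9) [heading=90, draw]
RT 183: heading 90 -> 267
FD 4: (17,9) -> (16.791,5.005) [heading=267, draw]
FD 18: (16.791,5.005) -> (15.849,-12.97) [heading=267, draw]
FD 20: (15.849,-12.97) -> (14.802,-32.942) [heading=267, draw]
LT 180: heading 267 -> 87
Final: pos=(14.802,-32.942), heading=87, 5 segment(s) drawn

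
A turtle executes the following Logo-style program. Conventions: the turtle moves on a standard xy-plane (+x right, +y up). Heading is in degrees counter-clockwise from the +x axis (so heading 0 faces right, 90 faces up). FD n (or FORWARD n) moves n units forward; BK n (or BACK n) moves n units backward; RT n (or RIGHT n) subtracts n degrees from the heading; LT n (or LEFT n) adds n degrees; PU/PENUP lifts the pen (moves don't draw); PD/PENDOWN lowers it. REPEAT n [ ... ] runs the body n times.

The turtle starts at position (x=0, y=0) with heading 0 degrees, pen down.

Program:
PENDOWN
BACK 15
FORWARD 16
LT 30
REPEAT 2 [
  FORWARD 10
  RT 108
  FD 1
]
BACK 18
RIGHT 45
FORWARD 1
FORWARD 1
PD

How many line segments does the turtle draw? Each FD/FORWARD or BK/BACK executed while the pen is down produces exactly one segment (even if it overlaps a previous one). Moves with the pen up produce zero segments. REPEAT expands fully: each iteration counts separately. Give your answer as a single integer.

Answer: 9

Derivation:
Executing turtle program step by step:
Start: pos=(0,0), heading=0, pen down
PD: pen down
BK 15: (0,0) -> (-15,0) [heading=0, draw]
FD 16: (-15,0) -> (1,0) [heading=0, draw]
LT 30: heading 0 -> 30
REPEAT 2 [
  -- iteration 1/2 --
  FD 10: (1,0) -> (9.66,5) [heading=30, draw]
  RT 108: heading 30 -> 282
  FD 1: (9.66,5) -> (9.868,4.022) [heading=282, draw]
  -- iteration 2/2 --
  FD 10: (9.868,4.022) -> (11.947,-5.76) [heading=282, draw]
  RT 108: heading 282 -> 174
  FD 1: (11.947,-5.76) -> (10.953,-5.655) [heading=174, draw]
]
BK 18: (10.953,-5.655) -> (28.854,-7.537) [heading=174, draw]
RT 45: heading 174 -> 129
FD 1: (28.854,-7.537) -> (28.225,-6.759) [heading=129, draw]
FD 1: (28.225,-6.759) -> (27.596,-5.982) [heading=129, draw]
PD: pen down
Final: pos=(27.596,-5.982), heading=129, 9 segment(s) drawn
Segments drawn: 9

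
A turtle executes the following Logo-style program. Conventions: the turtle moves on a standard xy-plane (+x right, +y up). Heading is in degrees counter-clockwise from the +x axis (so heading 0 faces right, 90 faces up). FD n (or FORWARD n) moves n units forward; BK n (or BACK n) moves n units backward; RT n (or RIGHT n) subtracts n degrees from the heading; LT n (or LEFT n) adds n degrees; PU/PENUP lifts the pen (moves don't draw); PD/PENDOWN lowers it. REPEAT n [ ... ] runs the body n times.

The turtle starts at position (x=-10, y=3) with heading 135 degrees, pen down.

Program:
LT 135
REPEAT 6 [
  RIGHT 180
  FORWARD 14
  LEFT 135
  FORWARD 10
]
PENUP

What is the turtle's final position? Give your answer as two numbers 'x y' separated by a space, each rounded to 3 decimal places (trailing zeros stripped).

Executing turtle program step by step:
Start: pos=(-10,3), heading=135, pen down
LT 135: heading 135 -> 270
REPEAT 6 [
  -- iteration 1/6 --
  RT 180: heading 270 -> 90
  FD 14: (-10,3) -> (-10,17) [heading=90, draw]
  LT 135: heading 90 -> 225
  FD 10: (-10,17) -> (-17.071,9.929) [heading=225, draw]
  -- iteration 2/6 --
  RT 180: heading 225 -> 45
  FD 14: (-17.071,9.929) -> (-7.172,19.828) [heading=45, draw]
  LT 135: heading 45 -> 180
  FD 10: (-7.172,19.828) -> (-17.172,19.828) [heading=180, draw]
  -- iteration 3/6 --
  RT 180: heading 180 -> 0
  FD 14: (-17.172,19.828) -> (-3.172,19.828) [heading=0, draw]
  LT 135: heading 0 -> 135
  FD 10: (-3.172,19.828) -> (-10.243,26.899) [heading=135, draw]
  -- iteration 4/6 --
  RT 180: heading 135 -> 315
  FD 14: (-10.243,26.899) -> (-0.343,17) [heading=315, draw]
  LT 135: heading 315 -> 90
  FD 10: (-0.343,17) -> (-0.343,27) [heading=90, draw]
  -- iteration 5/6 --
  RT 180: heading 90 -> 270
  FD 14: (-0.343,27) -> (-0.343,13) [heading=270, draw]
  LT 135: heading 270 -> 45
  FD 10: (-0.343,13) -> (6.728,20.071) [heading=45, draw]
  -- iteration 6/6 --
  RT 180: heading 45 -> 225
  FD 14: (6.728,20.071) -> (-3.172,10.172) [heading=225, draw]
  LT 135: heading 225 -> 0
  FD 10: (-3.172,10.172) -> (6.828,10.172) [heading=0, draw]
]
PU: pen up
Final: pos=(6.828,10.172), heading=0, 12 segment(s) drawn

Answer: 6.828 10.172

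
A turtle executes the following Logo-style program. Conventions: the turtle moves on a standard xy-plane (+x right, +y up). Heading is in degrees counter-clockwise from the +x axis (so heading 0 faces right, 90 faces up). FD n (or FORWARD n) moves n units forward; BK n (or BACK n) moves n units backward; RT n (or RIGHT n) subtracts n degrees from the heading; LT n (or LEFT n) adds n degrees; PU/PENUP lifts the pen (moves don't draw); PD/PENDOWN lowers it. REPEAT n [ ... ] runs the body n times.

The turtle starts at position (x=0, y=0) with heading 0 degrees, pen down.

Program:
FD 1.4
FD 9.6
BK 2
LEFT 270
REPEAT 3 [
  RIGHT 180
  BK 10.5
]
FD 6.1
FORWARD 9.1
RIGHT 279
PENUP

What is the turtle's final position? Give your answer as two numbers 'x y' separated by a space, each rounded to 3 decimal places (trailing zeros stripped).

Executing turtle program step by step:
Start: pos=(0,0), heading=0, pen down
FD 1.4: (0,0) -> (1.4,0) [heading=0, draw]
FD 9.6: (1.4,0) -> (11,0) [heading=0, draw]
BK 2: (11,0) -> (9,0) [heading=0, draw]
LT 270: heading 0 -> 270
REPEAT 3 [
  -- iteration 1/3 --
  RT 180: heading 270 -> 90
  BK 10.5: (9,0) -> (9,-10.5) [heading=90, draw]
  -- iteration 2/3 --
  RT 180: heading 90 -> 270
  BK 10.5: (9,-10.5) -> (9,0) [heading=270, draw]
  -- iteration 3/3 --
  RT 180: heading 270 -> 90
  BK 10.5: (9,0) -> (9,-10.5) [heading=90, draw]
]
FD 6.1: (9,-10.5) -> (9,-4.4) [heading=90, draw]
FD 9.1: (9,-4.4) -> (9,4.7) [heading=90, draw]
RT 279: heading 90 -> 171
PU: pen up
Final: pos=(9,4.7), heading=171, 8 segment(s) drawn

Answer: 9 4.7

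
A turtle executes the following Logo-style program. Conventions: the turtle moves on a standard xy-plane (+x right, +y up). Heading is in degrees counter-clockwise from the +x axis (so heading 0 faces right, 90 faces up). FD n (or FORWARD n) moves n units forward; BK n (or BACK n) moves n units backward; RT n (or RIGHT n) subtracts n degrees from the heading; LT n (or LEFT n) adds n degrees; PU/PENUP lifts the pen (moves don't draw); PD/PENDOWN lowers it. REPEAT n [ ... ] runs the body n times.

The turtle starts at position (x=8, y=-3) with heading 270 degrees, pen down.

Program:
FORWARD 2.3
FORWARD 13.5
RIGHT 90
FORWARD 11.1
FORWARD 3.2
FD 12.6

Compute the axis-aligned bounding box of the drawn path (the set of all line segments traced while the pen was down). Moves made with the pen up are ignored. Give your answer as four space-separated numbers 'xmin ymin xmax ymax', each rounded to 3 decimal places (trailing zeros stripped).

Answer: -18.9 -18.8 8 -3

Derivation:
Executing turtle program step by step:
Start: pos=(8,-3), heading=270, pen down
FD 2.3: (8,-3) -> (8,-5.3) [heading=270, draw]
FD 13.5: (8,-5.3) -> (8,-18.8) [heading=270, draw]
RT 90: heading 270 -> 180
FD 11.1: (8,-18.8) -> (-3.1,-18.8) [heading=180, draw]
FD 3.2: (-3.1,-18.8) -> (-6.3,-18.8) [heading=180, draw]
FD 12.6: (-6.3,-18.8) -> (-18.9,-18.8) [heading=180, draw]
Final: pos=(-18.9,-18.8), heading=180, 5 segment(s) drawn

Segment endpoints: x in {-18.9, -6.3, -3.1, 8, 8}, y in {-18.8, -5.3, -3}
xmin=-18.9, ymin=-18.8, xmax=8, ymax=-3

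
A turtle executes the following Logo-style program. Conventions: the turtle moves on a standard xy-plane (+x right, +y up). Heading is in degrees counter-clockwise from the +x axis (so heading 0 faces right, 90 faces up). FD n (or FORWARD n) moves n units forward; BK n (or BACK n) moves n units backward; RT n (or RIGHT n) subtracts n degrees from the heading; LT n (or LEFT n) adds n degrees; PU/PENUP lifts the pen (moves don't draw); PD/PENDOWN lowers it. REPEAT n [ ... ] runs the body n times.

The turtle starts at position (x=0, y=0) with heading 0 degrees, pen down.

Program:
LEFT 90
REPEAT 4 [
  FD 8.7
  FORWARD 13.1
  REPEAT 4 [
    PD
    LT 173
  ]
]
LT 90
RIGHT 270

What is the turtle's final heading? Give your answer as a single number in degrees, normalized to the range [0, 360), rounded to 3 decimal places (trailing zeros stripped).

Answer: 158

Derivation:
Executing turtle program step by step:
Start: pos=(0,0), heading=0, pen down
LT 90: heading 0 -> 90
REPEAT 4 [
  -- iteration 1/4 --
  FD 8.7: (0,0) -> (0,8.7) [heading=90, draw]
  FD 13.1: (0,8.7) -> (0,21.8) [heading=90, draw]
  REPEAT 4 [
    -- iteration 1/4 --
    PD: pen down
    LT 173: heading 90 -> 263
    -- iteration 2/4 --
    PD: pen down
    LT 173: heading 263 -> 76
    -- iteration 3/4 --
    PD: pen down
    LT 173: heading 76 -> 249
    -- iteration 4/4 --
    PD: pen down
    LT 173: heading 249 -> 62
  ]
  -- iteration 2/4 --
  FD 8.7: (0,21.8) -> (4.084,29.482) [heading=62, draw]
  FD 13.1: (4.084,29.482) -> (10.234,41.048) [heading=62, draw]
  REPEAT 4 [
    -- iteration 1/4 --
    PD: pen down
    LT 173: heading 62 -> 235
    -- iteration 2/4 --
    PD: pen down
    LT 173: heading 235 -> 48
    -- iteration 3/4 --
    PD: pen down
    LT 173: heading 48 -> 221
    -- iteration 4/4 --
    PD: pen down
    LT 173: heading 221 -> 34
  ]
  -- iteration 3/4 --
  FD 8.7: (10.234,41.048) -> (17.447,45.913) [heading=34, draw]
  FD 13.1: (17.447,45.913) -> (28.307,53.239) [heading=34, draw]
  REPEAT 4 [
    -- iteration 1/4 --
    PD: pen down
    LT 173: heading 34 -> 207
    -- iteration 2/4 --
    PD: pen down
    LT 173: heading 207 -> 20
    -- iteration 3/4 --
    PD: pen down
    LT 173: heading 20 -> 193
    -- iteration 4/4 --
    PD: pen down
    LT 173: heading 193 -> 6
  ]
  -- iteration 4/4 --
  FD 8.7: (28.307,53.239) -> (36.96,54.148) [heading=6, draw]
  FD 13.1: (36.96,54.148) -> (49.988,55.517) [heading=6, draw]
  REPEAT 4 [
    -- iteration 1/4 --
    PD: pen down
    LT 173: heading 6 -> 179
    -- iteration 2/4 --
    PD: pen down
    LT 173: heading 179 -> 352
    -- iteration 3/4 --
    PD: pen down
    LT 173: heading 352 -> 165
    -- iteration 4/4 --
    PD: pen down
    LT 173: heading 165 -> 338
  ]
]
LT 90: heading 338 -> 68
RT 270: heading 68 -> 158
Final: pos=(49.988,55.517), heading=158, 8 segment(s) drawn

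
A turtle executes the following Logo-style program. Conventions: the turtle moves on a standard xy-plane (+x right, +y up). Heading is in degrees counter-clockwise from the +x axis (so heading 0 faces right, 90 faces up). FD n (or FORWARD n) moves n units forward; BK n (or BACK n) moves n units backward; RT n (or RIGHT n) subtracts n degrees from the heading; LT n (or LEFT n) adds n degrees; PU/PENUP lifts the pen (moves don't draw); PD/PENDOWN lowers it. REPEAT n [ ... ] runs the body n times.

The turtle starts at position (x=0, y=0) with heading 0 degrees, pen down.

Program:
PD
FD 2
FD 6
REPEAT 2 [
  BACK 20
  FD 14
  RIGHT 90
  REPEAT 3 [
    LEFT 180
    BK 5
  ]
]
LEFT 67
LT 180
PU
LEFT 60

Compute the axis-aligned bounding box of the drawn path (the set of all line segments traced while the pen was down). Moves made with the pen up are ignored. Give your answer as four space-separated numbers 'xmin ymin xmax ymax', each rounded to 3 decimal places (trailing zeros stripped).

Answer: -12 -25 8 0

Derivation:
Executing turtle program step by step:
Start: pos=(0,0), heading=0, pen down
PD: pen down
FD 2: (0,0) -> (2,0) [heading=0, draw]
FD 6: (2,0) -> (8,0) [heading=0, draw]
REPEAT 2 [
  -- iteration 1/2 --
  BK 20: (8,0) -> (-12,0) [heading=0, draw]
  FD 14: (-12,0) -> (2,0) [heading=0, draw]
  RT 90: heading 0 -> 270
  REPEAT 3 [
    -- iteration 1/3 --
    LT 180: heading 270 -> 90
    BK 5: (2,0) -> (2,-5) [heading=90, draw]
    -- iteration 2/3 --
    LT 180: heading 90 -> 270
    BK 5: (2,-5) -> (2,0) [heading=270, draw]
    -- iteration 3/3 --
    LT 180: heading 270 -> 90
    BK 5: (2,0) -> (2,-5) [heading=90, draw]
  ]
  -- iteration 2/2 --
  BK 20: (2,-5) -> (2,-25) [heading=90, draw]
  FD 14: (2,-25) -> (2,-11) [heading=90, draw]
  RT 90: heading 90 -> 0
  REPEAT 3 [
    -- iteration 1/3 --
    LT 180: heading 0 -> 180
    BK 5: (2,-11) -> (7,-11) [heading=180, draw]
    -- iteration 2/3 --
    LT 180: heading 180 -> 0
    BK 5: (7,-11) -> (2,-11) [heading=0, draw]
    -- iteration 3/3 --
    LT 180: heading 0 -> 180
    BK 5: (2,-11) -> (7,-11) [heading=180, draw]
  ]
]
LT 67: heading 180 -> 247
LT 180: heading 247 -> 67
PU: pen up
LT 60: heading 67 -> 127
Final: pos=(7,-11), heading=127, 12 segment(s) drawn

Segment endpoints: x in {-12, 0, 2, 2, 2, 2, 2, 2, 7, 8}, y in {-25, -11, -11, -11, -5, 0}
xmin=-12, ymin=-25, xmax=8, ymax=0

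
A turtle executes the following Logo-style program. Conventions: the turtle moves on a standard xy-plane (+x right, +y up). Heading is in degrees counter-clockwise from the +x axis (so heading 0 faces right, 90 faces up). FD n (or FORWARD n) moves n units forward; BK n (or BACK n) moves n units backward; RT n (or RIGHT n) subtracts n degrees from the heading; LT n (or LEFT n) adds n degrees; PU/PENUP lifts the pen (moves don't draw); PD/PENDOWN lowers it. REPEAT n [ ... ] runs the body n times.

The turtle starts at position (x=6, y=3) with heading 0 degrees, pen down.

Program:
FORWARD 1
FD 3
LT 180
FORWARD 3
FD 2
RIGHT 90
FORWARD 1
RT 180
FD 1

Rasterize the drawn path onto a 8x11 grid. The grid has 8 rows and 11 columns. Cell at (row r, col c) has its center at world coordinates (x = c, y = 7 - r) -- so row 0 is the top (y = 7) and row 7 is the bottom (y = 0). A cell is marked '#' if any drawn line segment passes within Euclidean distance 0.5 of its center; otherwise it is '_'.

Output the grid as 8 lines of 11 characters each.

Segment 0: (6,3) -> (7,3)
Segment 1: (7,3) -> (10,3)
Segment 2: (10,3) -> (7,3)
Segment 3: (7,3) -> (5,3)
Segment 4: (5,3) -> (5,4)
Segment 5: (5,4) -> (5,3)

Answer: ___________
___________
___________
_____#_____
_____######
___________
___________
___________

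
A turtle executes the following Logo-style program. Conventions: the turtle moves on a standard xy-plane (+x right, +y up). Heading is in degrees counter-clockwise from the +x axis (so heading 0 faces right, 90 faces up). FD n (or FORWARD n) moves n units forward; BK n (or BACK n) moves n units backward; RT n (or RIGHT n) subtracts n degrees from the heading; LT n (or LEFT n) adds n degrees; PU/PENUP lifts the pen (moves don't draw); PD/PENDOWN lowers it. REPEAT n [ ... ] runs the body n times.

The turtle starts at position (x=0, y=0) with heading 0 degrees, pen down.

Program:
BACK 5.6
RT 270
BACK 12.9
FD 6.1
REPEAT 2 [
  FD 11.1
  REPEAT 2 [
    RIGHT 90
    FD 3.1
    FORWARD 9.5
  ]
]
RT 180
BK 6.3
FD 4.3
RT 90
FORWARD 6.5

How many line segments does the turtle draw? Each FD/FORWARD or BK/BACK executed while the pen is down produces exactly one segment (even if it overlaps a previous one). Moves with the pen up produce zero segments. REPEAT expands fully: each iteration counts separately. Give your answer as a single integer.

Answer: 16

Derivation:
Executing turtle program step by step:
Start: pos=(0,0), heading=0, pen down
BK 5.6: (0,0) -> (-5.6,0) [heading=0, draw]
RT 270: heading 0 -> 90
BK 12.9: (-5.6,0) -> (-5.6,-12.9) [heading=90, draw]
FD 6.1: (-5.6,-12.9) -> (-5.6,-6.8) [heading=90, draw]
REPEAT 2 [
  -- iteration 1/2 --
  FD 11.1: (-5.6,-6.8) -> (-5.6,4.3) [heading=90, draw]
  REPEAT 2 [
    -- iteration 1/2 --
    RT 90: heading 90 -> 0
    FD 3.1: (-5.6,4.3) -> (-2.5,4.3) [heading=0, draw]
    FD 9.5: (-2.5,4.3) -> (7,4.3) [heading=0, draw]
    -- iteration 2/2 --
    RT 90: heading 0 -> 270
    FD 3.1: (7,4.3) -> (7,1.2) [heading=270, draw]
    FD 9.5: (7,1.2) -> (7,-8.3) [heading=270, draw]
  ]
  -- iteration 2/2 --
  FD 11.1: (7,-8.3) -> (7,-19.4) [heading=270, draw]
  REPEAT 2 [
    -- iteration 1/2 --
    RT 90: heading 270 -> 180
    FD 3.1: (7,-19.4) -> (3.9,-19.4) [heading=180, draw]
    FD 9.5: (3.9,-19.4) -> (-5.6,-19.4) [heading=180, draw]
    -- iteration 2/2 --
    RT 90: heading 180 -> 90
    FD 3.1: (-5.6,-19.4) -> (-5.6,-16.3) [heading=90, draw]
    FD 9.5: (-5.6,-16.3) -> (-5.6,-6.8) [heading=90, draw]
  ]
]
RT 180: heading 90 -> 270
BK 6.3: (-5.6,-6.8) -> (-5.6,-0.5) [heading=270, draw]
FD 4.3: (-5.6,-0.5) -> (-5.6,-4.8) [heading=270, draw]
RT 90: heading 270 -> 180
FD 6.5: (-5.6,-4.8) -> (-12.1,-4.8) [heading=180, draw]
Final: pos=(-12.1,-4.8), heading=180, 16 segment(s) drawn
Segments drawn: 16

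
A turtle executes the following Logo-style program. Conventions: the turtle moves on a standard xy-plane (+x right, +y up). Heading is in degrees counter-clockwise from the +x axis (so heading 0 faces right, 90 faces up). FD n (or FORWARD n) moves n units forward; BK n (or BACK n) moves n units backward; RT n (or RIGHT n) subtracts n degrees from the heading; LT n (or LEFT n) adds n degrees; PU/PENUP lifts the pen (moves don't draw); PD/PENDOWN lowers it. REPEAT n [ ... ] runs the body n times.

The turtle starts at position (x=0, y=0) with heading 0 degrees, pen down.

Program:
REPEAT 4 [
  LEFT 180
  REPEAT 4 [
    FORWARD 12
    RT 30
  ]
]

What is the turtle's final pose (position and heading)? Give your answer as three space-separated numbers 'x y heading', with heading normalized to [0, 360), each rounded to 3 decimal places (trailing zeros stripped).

Answer: -49.177 -49.177 240

Derivation:
Executing turtle program step by step:
Start: pos=(0,0), heading=0, pen down
REPEAT 4 [
  -- iteration 1/4 --
  LT 180: heading 0 -> 180
  REPEAT 4 [
    -- iteration 1/4 --
    FD 12: (0,0) -> (-12,0) [heading=180, draw]
    RT 30: heading 180 -> 150
    -- iteration 2/4 --
    FD 12: (-12,0) -> (-22.392,6) [heading=150, draw]
    RT 30: heading 150 -> 120
    -- iteration 3/4 --
    FD 12: (-22.392,6) -> (-28.392,16.392) [heading=120, draw]
    RT 30: heading 120 -> 90
    -- iteration 4/4 --
    FD 12: (-28.392,16.392) -> (-28.392,28.392) [heading=90, draw]
    RT 30: heading 90 -> 60
  ]
  -- iteration 2/4 --
  LT 180: heading 60 -> 240
  REPEAT 4 [
    -- iteration 1/4 --
    FD 12: (-28.392,28.392) -> (-34.392,18) [heading=240, draw]
    RT 30: heading 240 -> 210
    -- iteration 2/4 --
    FD 12: (-34.392,18) -> (-44.785,12) [heading=210, draw]
    RT 30: heading 210 -> 180
    -- iteration 3/4 --
    FD 12: (-44.785,12) -> (-56.785,12) [heading=180, draw]
    RT 30: heading 180 -> 150
    -- iteration 4/4 --
    FD 12: (-56.785,12) -> (-67.177,18) [heading=150, draw]
    RT 30: heading 150 -> 120
  ]
  -- iteration 3/4 --
  LT 180: heading 120 -> 300
  REPEAT 4 [
    -- iteration 1/4 --
    FD 12: (-67.177,18) -> (-61.177,7.608) [heading=300, draw]
    RT 30: heading 300 -> 270
    -- iteration 2/4 --
    FD 12: (-61.177,7.608) -> (-61.177,-4.392) [heading=270, draw]
    RT 30: heading 270 -> 240
    -- iteration 3/4 --
    FD 12: (-61.177,-4.392) -> (-67.177,-14.785) [heading=240, draw]
    RT 30: heading 240 -> 210
    -- iteration 4/4 --
    FD 12: (-67.177,-14.785) -> (-77.569,-20.785) [heading=210, draw]
    RT 30: heading 210 -> 180
  ]
  -- iteration 4/4 --
  LT 180: heading 180 -> 0
  REPEAT 4 [
    -- iteration 1/4 --
    FD 12: (-77.569,-20.785) -> (-65.569,-20.785) [heading=0, draw]
    RT 30: heading 0 -> 330
    -- iteration 2/4 --
    FD 12: (-65.569,-20.785) -> (-55.177,-26.785) [heading=330, draw]
    RT 30: heading 330 -> 300
    -- iteration 3/4 --
    FD 12: (-55.177,-26.785) -> (-49.177,-37.177) [heading=300, draw]
    RT 30: heading 300 -> 270
    -- iteration 4/4 --
    FD 12: (-49.177,-37.177) -> (-49.177,-49.177) [heading=270, draw]
    RT 30: heading 270 -> 240
  ]
]
Final: pos=(-49.177,-49.177), heading=240, 16 segment(s) drawn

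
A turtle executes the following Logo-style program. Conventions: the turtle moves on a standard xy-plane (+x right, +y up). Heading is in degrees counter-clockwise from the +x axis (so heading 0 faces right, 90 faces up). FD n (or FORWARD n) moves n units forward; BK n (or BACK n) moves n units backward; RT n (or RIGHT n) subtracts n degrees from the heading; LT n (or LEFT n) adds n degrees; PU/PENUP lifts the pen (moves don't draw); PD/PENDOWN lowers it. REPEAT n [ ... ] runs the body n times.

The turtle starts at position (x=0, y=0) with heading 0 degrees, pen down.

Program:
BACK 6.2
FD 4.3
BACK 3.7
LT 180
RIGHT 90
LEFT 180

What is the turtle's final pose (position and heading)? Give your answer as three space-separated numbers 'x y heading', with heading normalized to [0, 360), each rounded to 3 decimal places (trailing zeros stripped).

Answer: -5.6 0 270

Derivation:
Executing turtle program step by step:
Start: pos=(0,0), heading=0, pen down
BK 6.2: (0,0) -> (-6.2,0) [heading=0, draw]
FD 4.3: (-6.2,0) -> (-1.9,0) [heading=0, draw]
BK 3.7: (-1.9,0) -> (-5.6,0) [heading=0, draw]
LT 180: heading 0 -> 180
RT 90: heading 180 -> 90
LT 180: heading 90 -> 270
Final: pos=(-5.6,0), heading=270, 3 segment(s) drawn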